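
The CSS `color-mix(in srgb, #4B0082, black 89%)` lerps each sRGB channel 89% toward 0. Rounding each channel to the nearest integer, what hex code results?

#4B0082 is rgb(75, 0, 130).
An 89% shade moves each channel 89% toward 0:
  R: 75 − 66.75 = 8.25 → 8
  G: 0 + 0 = 0 → 0
  B: 130 − 115.7 = 14.3 → 14
rgb(8, 0, 14) = #08000E.

#08000E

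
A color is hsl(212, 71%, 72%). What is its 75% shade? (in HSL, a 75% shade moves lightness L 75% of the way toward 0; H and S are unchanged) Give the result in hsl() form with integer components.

hsl(212, 71%, 18%)

L moves 75% from 72 toward 0: 72 − 54 = 18 → 18.
H and S are unchanged.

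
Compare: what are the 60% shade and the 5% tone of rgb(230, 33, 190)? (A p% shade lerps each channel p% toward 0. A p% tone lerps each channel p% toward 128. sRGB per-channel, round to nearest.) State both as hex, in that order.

#5C0D4C, #E126BB

60% shade:
  R: 230 + 0.6×(0−230) = 230 − 138 = 92 → 92
  G: 33 + 0.6×(0−33) = 33 − 19.8 = 13.2 → 13
  B: 190 − 114 = 76 → 76
  → #5C0D4C
5% tone:
  R: 230 + 0.05×(128−230) = 230 − 5.1 = 224.9 → 225
  G: 33 + 4.75 = 37.75 → 38
  B: 190 − 3.1 = 186.9 → 187
  → #E126BB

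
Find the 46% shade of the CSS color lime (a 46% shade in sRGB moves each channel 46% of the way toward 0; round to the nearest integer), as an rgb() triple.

rgb(0, 138, 0)

CSS lime is rgb(0, 255, 0).
Per channel, c → c + 0.46(0 − c):
  R: 0 + 0 = 0 → 0
  G: 255 − 117.3 = 137.7 → 138
  B: 0 + 0.46×(0−0) = 0 + 0 = 0 → 0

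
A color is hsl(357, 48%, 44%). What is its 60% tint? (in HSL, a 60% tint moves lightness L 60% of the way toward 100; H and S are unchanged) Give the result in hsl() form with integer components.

L moves 60% from 44 toward 100: 44 + 33.6 = 77.6 → 78.
H and S are unchanged.

hsl(357, 48%, 78%)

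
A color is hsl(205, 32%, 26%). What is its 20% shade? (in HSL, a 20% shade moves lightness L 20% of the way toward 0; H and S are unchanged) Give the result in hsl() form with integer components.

L moves 20% from 26 toward 0: 26 − 5.2 = 20.8 → 21.
H and S are unchanged.

hsl(205, 32%, 21%)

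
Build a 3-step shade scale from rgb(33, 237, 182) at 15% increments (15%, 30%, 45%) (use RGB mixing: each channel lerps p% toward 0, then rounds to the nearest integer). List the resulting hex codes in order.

#1CC99B, #17A67F, #128264

15%: (33 − 4.95 = 28.05→28, 237 − 35.55 = 201.45→201, 182 − 27.3 = 154.7→155) → #1CC99B
30%: (33 − 9.9 = 23.1→23, 237 − 71.1 = 165.9→166, 182 − 54.6 = 127.4→127) → #17A67F
45%: (33 − 14.85 = 18.15→18, 237 − 106.65 = 130.35→130, 182 − 81.9 = 100.1→100) → #128264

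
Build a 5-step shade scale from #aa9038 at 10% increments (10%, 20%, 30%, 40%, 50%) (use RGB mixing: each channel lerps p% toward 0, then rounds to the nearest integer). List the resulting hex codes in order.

#998232, #88732d, #776527, #665622, #55481c

#aa9038 is rgb(170, 144, 56).
10%: (170 − 17 = 153→153, 144 − 14.4 = 129.6→130, 56 − 5.6 = 50.4→50) → #998232
20%: (170 − 34 = 136→136, 144 − 28.8 = 115.2→115, 56 − 11.2 = 44.8→45) → #88732d
30%: (170 − 51 = 119→119, 144 − 43.2 = 100.8→101, 56 − 16.8 = 39.2→39) → #776527
40%: (170 − 68 = 102→102, 144 − 57.6 = 86.4→86, 56 − 22.4 = 33.6→34) → #665622
50%: (170 − 85 = 85→85, 144 − 72 = 72→72, 56 − 28 = 28→28) → #55481c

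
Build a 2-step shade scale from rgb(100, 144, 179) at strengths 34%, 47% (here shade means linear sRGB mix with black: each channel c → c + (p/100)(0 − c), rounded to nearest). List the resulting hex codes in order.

34%: (100 − 34 = 66→66, 144 − 48.96 = 95.04→95, 179 − 60.86 = 118.14→118) → #425F76
47%: (100 − 47 = 53→53, 144 − 67.68 = 76.32→76, 179 − 84.13 = 94.87→95) → #354C5F

#425F76, #354C5F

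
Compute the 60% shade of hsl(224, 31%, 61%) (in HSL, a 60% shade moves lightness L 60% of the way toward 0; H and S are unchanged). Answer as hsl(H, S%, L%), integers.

L moves 60% from 61 toward 0: 61 − 36.6 = 24.4 → 24.
H and S are unchanged.

hsl(224, 31%, 24%)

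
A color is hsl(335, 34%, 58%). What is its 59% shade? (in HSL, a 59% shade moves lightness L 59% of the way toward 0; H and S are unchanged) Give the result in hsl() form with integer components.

L moves 59% from 58 toward 0: 58 − 34.22 = 23.78 → 24.
H and S are unchanged.

hsl(335, 34%, 24%)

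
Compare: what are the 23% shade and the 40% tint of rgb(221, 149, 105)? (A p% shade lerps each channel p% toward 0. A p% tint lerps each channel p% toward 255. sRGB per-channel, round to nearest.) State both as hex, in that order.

#aa7351, #ebbfa5

23% shade:
  R: 221 + 0.23×(0−221) = 221 − 50.83 = 170.17 → 170
  G: 149 − 34.27 = 114.73 → 115
  B: 105 + 0.23×(0−105) = 105 − 24.15 = 80.85 → 81
  → #aa7351
40% tint:
  R: 221 + 13.6 = 234.6 → 235
  G: 149 + 42.4 = 191.4 → 191
  B: 105 + 0.4×(255−105) = 105 + 60 = 165 → 165
  → #ebbfa5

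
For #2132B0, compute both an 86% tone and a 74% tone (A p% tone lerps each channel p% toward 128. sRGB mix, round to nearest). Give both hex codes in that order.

#737587, #676C8C

#2132B0 is rgb(33, 50, 176).
86% tone:
  R: 33 + 0.86×(128−33) = 33 + 81.7 = 114.7 → 115
  G: 50 + 67.08 = 117.08 → 117
  B: 176 + 0.86×(128−176) = 176 − 41.28 = 134.72 → 135
  → #737587
74% tone:
  R: 33 + 0.74×(128−33) = 33 + 70.3 = 103.3 → 103
  G: 50 + 0.74×(128−50) = 50 + 57.72 = 107.72 → 108
  B: 176 + 0.74×(128−176) = 176 − 35.52 = 140.48 → 140
  → #676C8C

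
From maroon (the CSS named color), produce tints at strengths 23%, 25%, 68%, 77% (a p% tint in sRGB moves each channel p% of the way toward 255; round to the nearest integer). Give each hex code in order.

#9d3b3b, #a04040, #d6adad, #e2c4c4

CSS maroon is rgb(128, 0, 0).
23%: (128 + 29.21 = 157.21→157, 0 + 58.65 = 58.65→59, 0 + 58.65 = 58.65→59) → #9d3b3b
25%: (128 + 31.75 = 159.75→160, 0 + 63.75 = 63.75→64, 0 + 63.75 = 63.75→64) → #a04040
68%: (128 + 86.36 = 214.36→214, 0 + 173.4 = 173.4→173, 0 + 173.4 = 173.4→173) → #d6adad
77%: (128 + 97.79 = 225.79→226, 0 + 196.35 = 196.35→196, 0 + 196.35 = 196.35→196) → #e2c4c4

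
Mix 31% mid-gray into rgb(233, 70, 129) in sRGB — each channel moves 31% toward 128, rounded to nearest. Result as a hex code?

#C85881

A 31% tone moves each channel 31% toward 128:
  R: 233 − 32.55 = 200.45 → 200
  G: 70 + 17.98 = 87.98 → 88
  B: 129 + 0.31×(128−129) = 129 − 0.31 = 128.69 → 129
rgb(200, 88, 129) = #C85881.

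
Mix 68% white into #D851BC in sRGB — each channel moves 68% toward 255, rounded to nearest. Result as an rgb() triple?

#D851BC is rgb(216, 81, 188).
Per channel, c → c + 0.68(255 − c):
  R: 216 + 0.68×(255−216) = 216 + 26.52 = 242.52 → 243
  G: 81 + 118.32 = 199.32 → 199
  B: 188 + 45.56 = 233.56 → 234

rgb(243, 199, 234)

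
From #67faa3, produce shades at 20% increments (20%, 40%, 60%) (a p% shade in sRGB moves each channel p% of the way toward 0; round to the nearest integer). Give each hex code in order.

#67faa3 is rgb(103, 250, 163).
20%: (103 − 20.6 = 82.4→82, 250 − 50 = 200→200, 163 − 32.6 = 130.4→130) → #52c882
40%: (103 − 41.2 = 61.8→62, 250 − 100 = 150→150, 163 − 65.2 = 97.8→98) → #3e9662
60%: (103 − 61.8 = 41.2→41, 250 − 150 = 100→100, 163 − 97.8 = 65.2→65) → #296441

#52c882, #3e9662, #296441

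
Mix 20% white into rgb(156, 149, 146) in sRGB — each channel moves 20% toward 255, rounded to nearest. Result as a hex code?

A 20% tint moves each channel 20% toward 255:
  R: 156 + 0.2×(255−156) = 156 + 19.8 = 175.8 → 176
  G: 149 + 0.2×(255−149) = 149 + 21.2 = 170.2 → 170
  B: 146 + 21.8 = 167.8 → 168
rgb(176, 170, 168) = #b0aaa8.

#b0aaa8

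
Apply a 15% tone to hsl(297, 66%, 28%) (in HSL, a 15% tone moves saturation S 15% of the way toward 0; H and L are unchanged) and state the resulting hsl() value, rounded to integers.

S moves 15% from 66 toward 0: 66 − 9.9 = 56.1 → 56.
H and L are unchanged.

hsl(297, 56%, 28%)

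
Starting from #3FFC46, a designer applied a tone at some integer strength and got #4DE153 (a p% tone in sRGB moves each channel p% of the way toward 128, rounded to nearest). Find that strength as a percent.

#3FFC46 is rgb(63, 252, 70); #4DE153 is rgb(77, 225, 83).
On the G channel (widest range): 225 ≈ 252 + (p/100)(128 − 252), so p ≈ 100×(225 − 252)/(128 − 252) = -2700/-124 = 21.77.
p = 22 reproduces all three channels after rounding.

22%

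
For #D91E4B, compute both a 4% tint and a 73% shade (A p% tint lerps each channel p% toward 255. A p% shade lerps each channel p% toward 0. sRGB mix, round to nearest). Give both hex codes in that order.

#D91E4B is rgb(217, 30, 75).
4% tint:
  R: 217 + 1.52 = 218.52 → 219
  G: 30 + 9 = 39 → 39
  B: 75 + 7.2 = 82.2 → 82
  → #DB2752
73% shade:
  R: 217 + 0.73×(0−217) = 217 − 158.41 = 58.59 → 59
  G: 30 + 0.73×(0−30) = 30 − 21.9 = 8.1 → 8
  B: 75 + 0.73×(0−75) = 75 − 54.75 = 20.25 → 20
  → #3B0814

#DB2752, #3B0814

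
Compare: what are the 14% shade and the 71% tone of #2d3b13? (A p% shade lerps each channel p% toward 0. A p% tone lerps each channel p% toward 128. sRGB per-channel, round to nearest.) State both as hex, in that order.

#2d3b13 is rgb(45, 59, 19).
14% shade:
  R: 45 − 6.3 = 38.7 → 39
  G: 59 − 8.26 = 50.74 → 51
  B: 19 + 0.14×(0−19) = 19 − 2.66 = 16.34 → 16
  → #273310
71% tone:
  R: 45 + 0.71×(128−45) = 45 + 58.93 = 103.93 → 104
  G: 59 + 0.71×(128−59) = 59 + 48.99 = 107.99 → 108
  B: 19 + 77.39 = 96.39 → 96
  → #686c60

#273310, #686c60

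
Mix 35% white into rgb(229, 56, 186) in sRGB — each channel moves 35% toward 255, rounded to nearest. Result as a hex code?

#EE7ED2

Lerp each channel 35% toward 255:
  R: 229 + 0.35×(255−229) = 229 + 9.1 = 238.1 → 238
  G: 56 + 0.35×(255−56) = 56 + 69.65 = 125.65 → 126
  B: 186 + 0.35×(255−186) = 186 + 24.15 = 210.15 → 210
rgb(238, 126, 210) = #EE7ED2.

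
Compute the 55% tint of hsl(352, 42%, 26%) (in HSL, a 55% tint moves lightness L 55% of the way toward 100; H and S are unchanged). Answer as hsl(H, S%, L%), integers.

hsl(352, 42%, 67%)

L moves 55% from 26 toward 100: 26 + 40.7 = 66.7 → 67.
H and S are unchanged.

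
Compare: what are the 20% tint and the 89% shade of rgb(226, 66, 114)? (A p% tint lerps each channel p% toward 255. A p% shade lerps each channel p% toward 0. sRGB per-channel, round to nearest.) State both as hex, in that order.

20% tint:
  R: 226 + 5.8 = 231.8 → 232
  G: 66 + 37.8 = 103.8 → 104
  B: 114 + 28.2 = 142.2 → 142
  → #E8688E
89% shade:
  R: 226 + 0.89×(0−226) = 226 − 201.14 = 24.86 → 25
  G: 66 + 0.89×(0−66) = 66 − 58.74 = 7.26 → 7
  B: 114 + 0.89×(0−114) = 114 − 101.46 = 12.54 → 13
  → #19070D

#E8688E, #19070D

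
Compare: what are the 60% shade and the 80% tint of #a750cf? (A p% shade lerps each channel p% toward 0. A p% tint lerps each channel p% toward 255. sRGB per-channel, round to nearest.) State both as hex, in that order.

#432053, #eddcf5

#a750cf is rgb(167, 80, 207).
60% shade:
  R: 167 − 100.2 = 66.8 → 67
  G: 80 + 0.6×(0−80) = 80 − 48 = 32 → 32
  B: 207 + 0.6×(0−207) = 207 − 124.2 = 82.8 → 83
  → #432053
80% tint:
  R: 167 + 0.8×(255−167) = 167 + 70.4 = 237.4 → 237
  G: 80 + 0.8×(255−80) = 80 + 140 = 220 → 220
  B: 207 + 0.8×(255−207) = 207 + 38.4 = 245.4 → 245
  → #eddcf5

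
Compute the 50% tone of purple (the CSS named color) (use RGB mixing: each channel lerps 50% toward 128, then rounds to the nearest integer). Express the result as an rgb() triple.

CSS purple is rgb(128, 0, 128).
Lerp each channel 50% toward 128:
  R: 128 + 0.5×(128−128) = 128 + 0 = 128 → 128
  G: 0 + 64 = 64 → 64
  B: 128 + 0.5×(128−128) = 128 + 0 = 128 → 128

rgb(128, 64, 128)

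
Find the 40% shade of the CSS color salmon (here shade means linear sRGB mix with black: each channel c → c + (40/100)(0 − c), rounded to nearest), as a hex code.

#964D44

CSS salmon is rgb(250, 128, 114).
Lerp each channel 40% toward 0:
  R: 250 + 0.4×(0−250) = 250 − 100 = 150 → 150
  G: 128 − 51.2 = 76.8 → 77
  B: 114 + 0.4×(0−114) = 114 − 45.6 = 68.4 → 68
rgb(150, 77, 68) = #964D44.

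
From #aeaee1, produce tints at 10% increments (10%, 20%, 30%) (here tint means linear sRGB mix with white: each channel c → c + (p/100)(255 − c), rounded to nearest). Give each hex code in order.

#b6b6e4, #bebee7, #c6c6ea

#aeaee1 is rgb(174, 174, 225).
10%: (174 + 8.1 = 182.1→182, 174 + 8.1 = 182.1→182, 225 + 3 = 228→228) → #b6b6e4
20%: (174 + 16.2 = 190.2→190, 174 + 16.2 = 190.2→190, 225 + 6 = 231→231) → #bebee7
30%: (174 + 24.3 = 198.3→198, 174 + 24.3 = 198.3→198, 225 + 9 = 234→234) → #c6c6ea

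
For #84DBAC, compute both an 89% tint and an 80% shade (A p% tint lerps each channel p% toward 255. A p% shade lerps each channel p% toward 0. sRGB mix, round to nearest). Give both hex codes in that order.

#84DBAC is rgb(132, 219, 172).
89% tint:
  R: 132 + 0.89×(255−132) = 132 + 109.47 = 241.47 → 241
  G: 219 + 0.89×(255−219) = 219 + 32.04 = 251.04 → 251
  B: 172 + 0.89×(255−172) = 172 + 73.87 = 245.87 → 246
  → #F1FBF6
80% shade:
  R: 132 + 0.8×(0−132) = 132 − 105.6 = 26.4 → 26
  G: 219 − 175.2 = 43.8 → 44
  B: 172 − 137.6 = 34.4 → 34
  → #1A2C22

#F1FBF6, #1A2C22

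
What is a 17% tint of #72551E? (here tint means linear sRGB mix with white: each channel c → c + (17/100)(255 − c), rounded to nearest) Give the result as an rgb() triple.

rgb(138, 114, 68)

#72551E is rgb(114, 85, 30).
Lerp each channel 17% toward 255:
  R: 114 + 0.17×(255−114) = 114 + 23.97 = 137.97 → 138
  G: 85 + 28.9 = 113.9 → 114
  B: 30 + 0.17×(255−30) = 30 + 38.25 = 68.25 → 68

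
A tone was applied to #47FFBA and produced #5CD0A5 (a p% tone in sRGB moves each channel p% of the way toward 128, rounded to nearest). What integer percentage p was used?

#47FFBA is rgb(71, 255, 186); #5CD0A5 is rgb(92, 208, 165).
On the G channel (widest range): 208 ≈ 255 + (p/100)(128 − 255), so p ≈ 100×(208 − 255)/(128 − 255) = -4700/-127 = 37.01.
p = 37 reproduces all three channels after rounding.

37%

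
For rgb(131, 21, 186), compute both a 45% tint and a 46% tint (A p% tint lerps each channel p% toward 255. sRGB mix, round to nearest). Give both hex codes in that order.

#BB7ED9, #BC81DA

45% tint:
  R: 131 + 0.45×(255−131) = 131 + 55.8 = 186.8 → 187
  G: 21 + 0.45×(255−21) = 21 + 105.3 = 126.3 → 126
  B: 186 + 0.45×(255−186) = 186 + 31.05 = 217.05 → 217
  → #BB7ED9
46% tint:
  R: 131 + 57.04 = 188.04 → 188
  G: 21 + 0.46×(255−21) = 21 + 107.64 = 128.64 → 129
  B: 186 + 31.74 = 217.74 → 218
  → #BC81DA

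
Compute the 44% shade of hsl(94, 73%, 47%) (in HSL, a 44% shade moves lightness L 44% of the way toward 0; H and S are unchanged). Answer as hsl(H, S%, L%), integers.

L moves 44% from 47 toward 0: 47 − 20.68 = 26.32 → 26.
H and S are unchanged.

hsl(94, 73%, 26%)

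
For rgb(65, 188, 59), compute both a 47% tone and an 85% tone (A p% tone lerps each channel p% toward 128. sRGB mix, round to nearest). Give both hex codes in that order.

#5fa05b, #778976

47% tone:
  R: 65 + 0.47×(128−65) = 65 + 29.61 = 94.61 → 95
  G: 188 + 0.47×(128−188) = 188 − 28.2 = 159.8 → 160
  B: 59 + 32.43 = 91.43 → 91
  → #5fa05b
85% tone:
  R: 65 + 53.55 = 118.55 → 119
  G: 188 − 51 = 137 → 137
  B: 59 + 58.65 = 117.65 → 118
  → #778976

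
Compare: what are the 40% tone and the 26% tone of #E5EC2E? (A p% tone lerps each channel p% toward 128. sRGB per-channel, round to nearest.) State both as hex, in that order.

#E5EC2E is rgb(229, 236, 46).
40% tone:
  R: 229 + 0.4×(128−229) = 229 − 40.4 = 188.6 → 189
  G: 236 + 0.4×(128−236) = 236 − 43.2 = 192.8 → 193
  B: 46 + 32.8 = 78.8 → 79
  → #BDC14F
26% tone:
  R: 229 − 26.26 = 202.74 → 203
  G: 236 + 0.26×(128−236) = 236 − 28.08 = 207.92 → 208
  B: 46 + 21.32 = 67.32 → 67
  → #CBD043

#BDC14F, #CBD043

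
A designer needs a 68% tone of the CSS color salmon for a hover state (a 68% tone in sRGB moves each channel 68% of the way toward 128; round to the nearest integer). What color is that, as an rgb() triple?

CSS salmon is rgb(250, 128, 114).
Lerp each channel 68% toward 128:
  R: 250 + 0.68×(128−250) = 250 − 82.96 = 167.04 → 167
  G: 128 + 0 = 128 → 128
  B: 114 + 0.68×(128−114) = 114 + 9.52 = 123.52 → 124

rgb(167, 128, 124)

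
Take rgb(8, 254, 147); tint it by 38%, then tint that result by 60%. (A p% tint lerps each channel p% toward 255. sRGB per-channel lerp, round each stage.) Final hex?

#C2FFE4

A 38% tint moves each channel 38% toward 255:
  R: 8 + 93.86 = 101.86 → 102
  G: 254 + 0.38 = 254.38 → 254
  B: 147 + 41.04 = 188.04 → 188
After the tint: rgb(102, 254, 188) = #66FEBC.
A 60% tint moves each channel 60% toward 255:
  R: 102 + 0.6×(255−102) = 102 + 91.8 = 193.8 → 194
  G: 254 + 0.6 = 254.6 → 255
  B: 188 + 0.6×(255−188) = 188 + 40.2 = 228.2 → 228
rgb(194, 255, 228) = #C2FFE4.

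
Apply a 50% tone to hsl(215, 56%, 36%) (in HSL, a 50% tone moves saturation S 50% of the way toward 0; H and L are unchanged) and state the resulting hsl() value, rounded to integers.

hsl(215, 28%, 36%)

S moves 50% from 56 toward 0: 56 − 28 = 28 → 28.
H and L are unchanged.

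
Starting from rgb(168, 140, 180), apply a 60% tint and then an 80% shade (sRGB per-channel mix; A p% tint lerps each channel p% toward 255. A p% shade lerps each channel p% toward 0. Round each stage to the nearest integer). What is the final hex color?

Per channel, c → c + 0.6(255 − c):
  R: 168 + 0.6×(255−168) = 168 + 52.2 = 220.2 → 220
  G: 140 + 0.6×(255−140) = 140 + 69 = 209 → 209
  B: 180 + 45 = 225 → 225
After the tint: rgb(220, 209, 225) = #dcd1e1.
Lerp each channel 80% toward 0:
  R: 220 + 0.8×(0−220) = 220 − 176 = 44 → 44
  G: 209 − 167.2 = 41.8 → 42
  B: 225 + 0.8×(0−225) = 225 − 180 = 45 → 45
rgb(44, 42, 45) = #2c2a2d.

#2c2a2d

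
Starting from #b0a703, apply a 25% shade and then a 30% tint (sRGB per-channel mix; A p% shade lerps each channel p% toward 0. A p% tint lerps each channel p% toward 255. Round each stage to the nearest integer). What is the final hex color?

#b0a703 is rgb(176, 167, 3).
Lerp each channel 25% toward 0:
  R: 176 − 44 = 132 → 132
  G: 167 − 41.75 = 125.25 → 125
  B: 3 + 0.25×(0−3) = 3 − 0.75 = 2.25 → 2
After the shade: rgb(132, 125, 2) = #847d02.
A 30% tint moves each channel 30% toward 255:
  R: 132 + 36.9 = 168.9 → 169
  G: 125 + 0.3×(255−125) = 125 + 39 = 164 → 164
  B: 2 + 0.3×(255−2) = 2 + 75.9 = 77.9 → 78
rgb(169, 164, 78) = #a9a44e.

#a9a44e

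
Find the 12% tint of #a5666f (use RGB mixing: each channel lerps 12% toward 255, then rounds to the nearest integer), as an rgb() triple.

rgb(176, 120, 128)

#a5666f is rgb(165, 102, 111).
A 12% tint moves each channel 12% toward 255:
  R: 165 + 10.8 = 175.8 → 176
  G: 102 + 18.36 = 120.36 → 120
  B: 111 + 17.28 = 128.28 → 128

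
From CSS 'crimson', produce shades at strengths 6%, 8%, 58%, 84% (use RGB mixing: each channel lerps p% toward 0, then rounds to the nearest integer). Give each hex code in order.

#cf1338, #ca1237, #5c0819, #23030a

CSS crimson is rgb(220, 20, 60).
6%: (220 − 13.2 = 206.8→207, 20 − 1.2 = 18.8→19, 60 − 3.6 = 56.4→56) → #cf1338
8%: (220 − 17.6 = 202.4→202, 20 − 1.6 = 18.4→18, 60 − 4.8 = 55.2→55) → #ca1237
58%: (220 − 127.6 = 92.4→92, 20 − 11.6 = 8.4→8, 60 − 34.8 = 25.2→25) → #5c0819
84%: (220 − 184.8 = 35.2→35, 20 − 16.8 = 3.2→3, 60 − 50.4 = 9.6→10) → #23030a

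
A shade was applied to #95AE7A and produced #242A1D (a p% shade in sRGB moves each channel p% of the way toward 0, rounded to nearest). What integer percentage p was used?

#95AE7A is rgb(149, 174, 122); #242A1D is rgb(36, 42, 29).
On the G channel (widest range): 42 ≈ 174 + (p/100)(0 − 174), so p ≈ 100×(42 − 174)/(0 − 174) = -13200/-174 = 75.86.
p = 76 reproduces all three channels after rounding.

76%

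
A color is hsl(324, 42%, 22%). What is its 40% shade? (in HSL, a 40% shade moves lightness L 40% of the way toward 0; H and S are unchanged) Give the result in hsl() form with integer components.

L moves 40% from 22 toward 0: 22 − 8.8 = 13.2 → 13.
H and S are unchanged.

hsl(324, 42%, 13%)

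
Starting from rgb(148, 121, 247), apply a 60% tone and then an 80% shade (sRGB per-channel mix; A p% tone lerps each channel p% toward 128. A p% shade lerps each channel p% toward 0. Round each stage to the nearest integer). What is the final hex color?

A 60% tone moves each channel 60% toward 128:
  R: 148 + 0.6×(128−148) = 148 − 12 = 136 → 136
  G: 121 + 0.6×(128−121) = 121 + 4.2 = 125.2 → 125
  B: 247 + 0.6×(128−247) = 247 − 71.4 = 175.6 → 176
After the tone: rgb(136, 125, 176) = #887DB0.
Per channel, c → c + 0.8(0 − c):
  R: 136 + 0.8×(0−136) = 136 − 108.8 = 27.2 → 27
  G: 125 − 100 = 25 → 25
  B: 176 + 0.8×(0−176) = 176 − 140.8 = 35.2 → 35
rgb(27, 25, 35) = #1B1923.

#1B1923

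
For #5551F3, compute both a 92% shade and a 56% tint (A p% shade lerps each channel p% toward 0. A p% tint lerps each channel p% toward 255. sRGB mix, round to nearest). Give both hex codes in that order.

#5551F3 is rgb(85, 81, 243).
92% shade:
  R: 85 − 78.2 = 6.8 → 7
  G: 81 − 74.52 = 6.48 → 6
  B: 243 + 0.92×(0−243) = 243 − 223.56 = 19.44 → 19
  → #070613
56% tint:
  R: 85 + 95.2 = 180.2 → 180
  G: 81 + 97.44 = 178.44 → 178
  B: 243 + 6.72 = 249.72 → 250
  → #B4B2FA

#070613, #B4B2FA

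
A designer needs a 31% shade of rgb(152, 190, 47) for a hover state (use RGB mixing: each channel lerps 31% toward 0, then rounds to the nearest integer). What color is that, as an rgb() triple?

Lerp each channel 31% toward 0:
  R: 152 − 47.12 = 104.88 → 105
  G: 190 + 0.31×(0−190) = 190 − 58.9 = 131.1 → 131
  B: 47 + 0.31×(0−47) = 47 − 14.57 = 32.43 → 32

rgb(105, 131, 32)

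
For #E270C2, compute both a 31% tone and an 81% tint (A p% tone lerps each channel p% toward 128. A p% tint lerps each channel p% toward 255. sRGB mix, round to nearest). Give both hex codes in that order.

#E270C2 is rgb(226, 112, 194).
31% tone:
  R: 226 + 0.31×(128−226) = 226 − 30.38 = 195.62 → 196
  G: 112 + 4.96 = 116.96 → 117
  B: 194 + 0.31×(128−194) = 194 − 20.46 = 173.54 → 174
  → #C475AE
81% tint:
  R: 226 + 23.49 = 249.49 → 249
  G: 112 + 0.81×(255−112) = 112 + 115.83 = 227.83 → 228
  B: 194 + 49.41 = 243.41 → 243
  → #F9E4F3

#C475AE, #F9E4F3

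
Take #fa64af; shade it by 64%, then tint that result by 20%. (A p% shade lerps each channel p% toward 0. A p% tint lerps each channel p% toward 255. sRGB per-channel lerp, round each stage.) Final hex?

#7b5065

#fa64af is rgb(250, 100, 175).
Lerp each channel 64% toward 0:
  R: 250 − 160 = 90 → 90
  G: 100 + 0.64×(0−100) = 100 − 64 = 36 → 36
  B: 175 − 112 = 63 → 63
After the shade: rgb(90, 36, 63) = #5a243f.
Per channel, c → c + 0.2(255 − c):
  R: 90 + 0.2×(255−90) = 90 + 33 = 123 → 123
  G: 36 + 0.2×(255−36) = 36 + 43.8 = 79.8 → 80
  B: 63 + 0.2×(255−63) = 63 + 38.4 = 101.4 → 101
rgb(123, 80, 101) = #7b5065.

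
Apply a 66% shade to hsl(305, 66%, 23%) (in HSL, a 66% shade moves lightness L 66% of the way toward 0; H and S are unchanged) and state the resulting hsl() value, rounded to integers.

hsl(305, 66%, 8%)

L moves 66% from 23 toward 0: 23 − 15.18 = 7.82 → 8.
H and S are unchanged.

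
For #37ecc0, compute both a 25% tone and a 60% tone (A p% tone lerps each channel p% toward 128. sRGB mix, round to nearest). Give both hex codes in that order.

#49d1b0, #63ab9a

#37ecc0 is rgb(55, 236, 192).
25% tone:
  R: 55 + 0.25×(128−55) = 55 + 18.25 = 73.25 → 73
  G: 236 + 0.25×(128−236) = 236 − 27 = 209 → 209
  B: 192 + 0.25×(128−192) = 192 − 16 = 176 → 176
  → #49d1b0
60% tone:
  R: 55 + 0.6×(128−55) = 55 + 43.8 = 98.8 → 99
  G: 236 − 64.8 = 171.2 → 171
  B: 192 + 0.6×(128−192) = 192 − 38.4 = 153.6 → 154
  → #63ab9a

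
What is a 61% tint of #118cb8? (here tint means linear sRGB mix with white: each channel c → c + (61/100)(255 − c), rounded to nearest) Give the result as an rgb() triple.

#118cb8 is rgb(17, 140, 184).
A 61% tint moves each channel 61% toward 255:
  R: 17 + 145.18 = 162.18 → 162
  G: 140 + 70.15 = 210.15 → 210
  B: 184 + 0.61×(255−184) = 184 + 43.31 = 227.31 → 227

rgb(162, 210, 227)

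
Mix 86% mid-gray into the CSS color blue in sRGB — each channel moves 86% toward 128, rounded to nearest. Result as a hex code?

#6E6E92

CSS blue is rgb(0, 0, 255).
Lerp each channel 86% toward 128:
  R: 0 + 0.86×(128−0) = 0 + 110.08 = 110.08 → 110
  G: 0 + 0.86×(128−0) = 0 + 110.08 = 110.08 → 110
  B: 255 − 109.22 = 145.78 → 146
rgb(110, 110, 146) = #6E6E92.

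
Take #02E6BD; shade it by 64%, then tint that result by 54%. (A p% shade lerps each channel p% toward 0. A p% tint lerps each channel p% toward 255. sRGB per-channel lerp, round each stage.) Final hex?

#8AB0A9

#02E6BD is rgb(2, 230, 189).
A 64% shade moves each channel 64% toward 0:
  R: 2 + 0.64×(0−2) = 2 − 1.28 = 0.72 → 1
  G: 230 + 0.64×(0−230) = 230 − 147.2 = 82.8 → 83
  B: 189 − 120.96 = 68.04 → 68
After the shade: rgb(1, 83, 68) = #015344.
Per channel, c → c + 0.54(255 − c):
  R: 1 + 0.54×(255−1) = 1 + 137.16 = 138.16 → 138
  G: 83 + 92.88 = 175.88 → 176
  B: 68 + 100.98 = 168.98 → 169
rgb(138, 176, 169) = #8AB0A9.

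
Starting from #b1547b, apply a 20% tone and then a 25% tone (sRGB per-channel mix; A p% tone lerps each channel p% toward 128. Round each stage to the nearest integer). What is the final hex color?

#9d667d

#b1547b is rgb(177, 84, 123).
Per channel, c → c + 0.2(128 − c):
  R: 177 − 9.8 = 167.2 → 167
  G: 84 + 0.2×(128−84) = 84 + 8.8 = 92.8 → 93
  B: 123 + 0.2×(128−123) = 123 + 1 = 124 → 124
After the tone: rgb(167, 93, 124) = #a75d7c.
Per channel, c → c + 0.25(128 − c):
  R: 167 − 9.75 = 157.25 → 157
  G: 93 + 0.25×(128−93) = 93 + 8.75 = 101.75 → 102
  B: 124 + 0.25×(128−124) = 124 + 1 = 125 → 125
rgb(157, 102, 125) = #9d667d.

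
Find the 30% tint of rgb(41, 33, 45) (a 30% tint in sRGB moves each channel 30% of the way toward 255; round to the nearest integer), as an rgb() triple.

rgb(105, 100, 108)

Per channel, c → c + 0.3(255 − c):
  R: 41 + 64.2 = 105.2 → 105
  G: 33 + 0.3×(255−33) = 33 + 66.6 = 99.6 → 100
  B: 45 + 0.3×(255−45) = 45 + 63 = 108 → 108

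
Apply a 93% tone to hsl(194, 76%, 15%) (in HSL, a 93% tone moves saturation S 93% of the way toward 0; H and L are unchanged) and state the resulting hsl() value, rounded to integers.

hsl(194, 5%, 15%)

S moves 93% from 76 toward 0: 76 − 70.68 = 5.32 → 5.
H and L are unchanged.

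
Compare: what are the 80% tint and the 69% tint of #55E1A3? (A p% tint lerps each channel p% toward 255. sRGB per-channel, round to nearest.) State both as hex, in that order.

#DDF9ED, #CAF6E2

#55E1A3 is rgb(85, 225, 163).
80% tint:
  R: 85 + 0.8×(255−85) = 85 + 136 = 221 → 221
  G: 225 + 24 = 249 → 249
  B: 163 + 73.6 = 236.6 → 237
  → #DDF9ED
69% tint:
  R: 85 + 0.69×(255−85) = 85 + 117.3 = 202.3 → 202
  G: 225 + 0.69×(255−225) = 225 + 20.7 = 245.7 → 246
  B: 163 + 0.69×(255−163) = 163 + 63.48 = 226.48 → 226
  → #CAF6E2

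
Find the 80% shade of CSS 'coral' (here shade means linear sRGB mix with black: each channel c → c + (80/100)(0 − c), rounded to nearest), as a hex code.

#331910

CSS coral is rgb(255, 127, 80).
Lerp each channel 80% toward 0:
  R: 255 + 0.8×(0−255) = 255 − 204 = 51 → 51
  G: 127 − 101.6 = 25.4 → 25
  B: 80 − 64 = 16 → 16
rgb(51, 25, 16) = #331910.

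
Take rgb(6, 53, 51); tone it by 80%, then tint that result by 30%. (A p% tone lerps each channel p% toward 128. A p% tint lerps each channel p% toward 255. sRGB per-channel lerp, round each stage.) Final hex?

#959c9c

An 80% tone moves each channel 80% toward 128:
  R: 6 + 0.8×(128−6) = 6 + 97.6 = 103.6 → 104
  G: 53 + 0.8×(128−53) = 53 + 60 = 113 → 113
  B: 51 + 61.6 = 112.6 → 113
After the tone: rgb(104, 113, 113) = #687171.
A 30% tint moves each channel 30% toward 255:
  R: 104 + 0.3×(255−104) = 104 + 45.3 = 149.3 → 149
  G: 113 + 42.6 = 155.6 → 156
  B: 113 + 0.3×(255−113) = 113 + 42.6 = 155.6 → 156
rgb(149, 156, 156) = #959c9c.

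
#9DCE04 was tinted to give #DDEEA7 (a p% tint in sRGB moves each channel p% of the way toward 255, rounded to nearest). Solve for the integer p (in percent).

#9DCE04 is rgb(157, 206, 4); #DDEEA7 is rgb(221, 238, 167).
On the B channel (widest range): 167 ≈ 4 + (p/100)(255 − 4), so p ≈ 100×(167 − 4)/(255 − 4) = 16300/251 = 64.94.
p = 65 reproduces all three channels after rounding.

65%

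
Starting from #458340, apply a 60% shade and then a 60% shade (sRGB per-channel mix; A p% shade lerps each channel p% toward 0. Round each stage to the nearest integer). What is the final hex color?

#458340 is rgb(69, 131, 64).
Lerp each channel 60% toward 0:
  R: 69 + 0.6×(0−69) = 69 − 41.4 = 27.6 → 28
  G: 131 + 0.6×(0−131) = 131 − 78.6 = 52.4 → 52
  B: 64 + 0.6×(0−64) = 64 − 38.4 = 25.6 → 26
After the shade: rgb(28, 52, 26) = #1c341a.
Lerp each channel 60% toward 0:
  R: 28 + 0.6×(0−28) = 28 − 16.8 = 11.2 → 11
  G: 52 − 31.2 = 20.8 → 21
  B: 26 − 15.6 = 10.4 → 10
rgb(11, 21, 10) = #0b150a.

#0b150a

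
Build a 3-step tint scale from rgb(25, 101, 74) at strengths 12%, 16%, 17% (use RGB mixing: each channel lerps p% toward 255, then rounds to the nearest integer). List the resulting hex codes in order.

12%: (25 + 27.6 = 52.6→53, 101 + 18.48 = 119.48→119, 74 + 21.72 = 95.72→96) → #357760
16%: (25 + 36.8 = 61.8→62, 101 + 24.64 = 125.64→126, 74 + 28.96 = 102.96→103) → #3e7e67
17%: (25 + 39.1 = 64.1→64, 101 + 26.18 = 127.18→127, 74 + 30.77 = 104.77→105) → #407f69

#357760, #3e7e67, #407f69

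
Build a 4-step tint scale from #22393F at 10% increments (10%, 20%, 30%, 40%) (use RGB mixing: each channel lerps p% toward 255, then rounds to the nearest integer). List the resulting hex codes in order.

#22393F is rgb(34, 57, 63).
10%: (34 + 22.1 = 56.1→56, 57 + 19.8 = 76.8→77, 63 + 19.2 = 82.2→82) → #384D52
20%: (34 + 44.2 = 78.2→78, 57 + 39.6 = 96.6→97, 63 + 38.4 = 101.4→101) → #4E6165
30%: (34 + 66.3 = 100.3→100, 57 + 59.4 = 116.4→116, 63 + 57.6 = 120.6→121) → #647479
40%: (34 + 88.4 = 122.4→122, 57 + 79.2 = 136.2→136, 63 + 76.8 = 139.8→140) → #7A888C

#384D52, #4E6165, #647479, #7A888C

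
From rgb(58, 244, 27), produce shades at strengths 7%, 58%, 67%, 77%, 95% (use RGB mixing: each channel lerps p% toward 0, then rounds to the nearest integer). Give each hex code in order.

7%: (58 − 4.06 = 53.94→54, 244 − 17.08 = 226.92→227, 27 − 1.89 = 25.11→25) → #36E319
58%: (58 − 33.64 = 24.36→24, 244 − 141.52 = 102.48→102, 27 − 15.66 = 11.34→11) → #18660B
67%: (58 − 38.86 = 19.14→19, 244 − 163.48 = 80.52→81, 27 − 18.09 = 8.91→9) → #135109
77%: (58 − 44.66 = 13.34→13, 244 − 187.88 = 56.12→56, 27 − 20.79 = 6.21→6) → #0D3806
95%: (58 − 55.1 = 2.9→3, 244 − 231.8 = 12.2→12, 27 − 25.65 = 1.35→1) → #030C01

#36E319, #18660B, #135109, #0D3806, #030C01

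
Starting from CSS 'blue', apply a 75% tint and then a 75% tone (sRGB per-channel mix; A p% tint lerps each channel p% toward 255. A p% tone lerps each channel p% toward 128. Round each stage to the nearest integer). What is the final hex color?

#9090A0

CSS blue is rgb(0, 0, 255).
Per channel, c → c + 0.75(255 − c):
  R: 0 + 0.75×(255−0) = 0 + 191.25 = 191.25 → 191
  G: 0 + 0.75×(255−0) = 0 + 191.25 = 191.25 → 191
  B: 255 + 0.75×(255−255) = 255 + 0 = 255 → 255
After the tint: rgb(191, 191, 255) = #BFBFFF.
Per channel, c → c + 0.75(128 − c):
  R: 191 + 0.75×(128−191) = 191 − 47.25 = 143.75 → 144
  G: 191 + 0.75×(128−191) = 191 − 47.25 = 143.75 → 144
  B: 255 + 0.75×(128−255) = 255 − 95.25 = 159.75 → 160
rgb(144, 144, 160) = #9090A0.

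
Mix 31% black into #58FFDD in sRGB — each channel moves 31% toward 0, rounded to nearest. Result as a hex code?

#3DB098

#58FFDD is rgb(88, 255, 221).
Per channel, c → c + 0.31(0 − c):
  R: 88 + 0.31×(0−88) = 88 − 27.28 = 60.72 → 61
  G: 255 − 79.05 = 175.95 → 176
  B: 221 + 0.31×(0−221) = 221 − 68.51 = 152.49 → 152
rgb(61, 176, 152) = #3DB098.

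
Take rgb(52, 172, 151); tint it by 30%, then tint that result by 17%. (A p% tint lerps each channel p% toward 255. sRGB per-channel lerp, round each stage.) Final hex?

A 30% tint moves each channel 30% toward 255:
  R: 52 + 60.9 = 112.9 → 113
  G: 172 + 24.9 = 196.9 → 197
  B: 151 + 31.2 = 182.2 → 182
After the tint: rgb(113, 197, 182) = #71C5B6.
A 17% tint moves each channel 17% toward 255:
  R: 113 + 24.14 = 137.14 → 137
  G: 197 + 0.17×(255−197) = 197 + 9.86 = 206.86 → 207
  B: 182 + 0.17×(255−182) = 182 + 12.41 = 194.41 → 194
rgb(137, 207, 194) = #89CFC2.

#89CFC2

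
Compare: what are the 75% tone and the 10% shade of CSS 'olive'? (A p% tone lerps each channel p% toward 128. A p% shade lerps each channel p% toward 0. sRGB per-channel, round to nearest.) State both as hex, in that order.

#808060, #737300

CSS olive is rgb(128, 128, 0).
75% tone:
  R: 128 + 0 = 128 → 128
  G: 128 + 0 = 128 → 128
  B: 0 + 96 = 96 → 96
  → #808060
10% shade:
  R: 128 + 0.1×(0−128) = 128 − 12.8 = 115.2 → 115
  G: 128 + 0.1×(0−128) = 128 − 12.8 = 115.2 → 115
  B: 0 + 0.1×(0−0) = 0 + 0 = 0 → 0
  → #737300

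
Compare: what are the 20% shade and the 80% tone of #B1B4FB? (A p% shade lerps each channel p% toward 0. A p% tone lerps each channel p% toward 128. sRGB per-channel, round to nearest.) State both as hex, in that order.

#B1B4FB is rgb(177, 180, 251).
20% shade:
  R: 177 − 35.4 = 141.6 → 142
  G: 180 + 0.2×(0−180) = 180 − 36 = 144 → 144
  B: 251 + 0.2×(0−251) = 251 − 50.2 = 200.8 → 201
  → #8E90C9
80% tone:
  R: 177 − 39.2 = 137.8 → 138
  G: 180 − 41.6 = 138.4 → 138
  B: 251 + 0.8×(128−251) = 251 − 98.4 = 152.6 → 153
  → #8A8A99

#8E90C9, #8A8A99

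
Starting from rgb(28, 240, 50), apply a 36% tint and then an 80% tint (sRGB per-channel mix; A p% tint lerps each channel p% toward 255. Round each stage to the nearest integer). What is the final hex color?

#e2fde5

Per channel, c → c + 0.36(255 − c):
  R: 28 + 0.36×(255−28) = 28 + 81.72 = 109.72 → 110
  G: 240 + 0.36×(255−240) = 240 + 5.4 = 245.4 → 245
  B: 50 + 73.8 = 123.8 → 124
After the tint: rgb(110, 245, 124) = #6ef57c.
Lerp each channel 80% toward 255:
  R: 110 + 0.8×(255−110) = 110 + 116 = 226 → 226
  G: 245 + 8 = 253 → 253
  B: 124 + 0.8×(255−124) = 124 + 104.8 = 228.8 → 229
rgb(226, 253, 229) = #e2fde5.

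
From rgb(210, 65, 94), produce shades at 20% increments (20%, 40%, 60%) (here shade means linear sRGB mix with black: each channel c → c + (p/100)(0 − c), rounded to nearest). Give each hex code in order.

20%: (210 − 42 = 168→168, 65 − 13 = 52→52, 94 − 18.8 = 75.2→75) → #A8344B
40%: (210 − 84 = 126→126, 65 − 26 = 39→39, 94 − 37.6 = 56.4→56) → #7E2738
60%: (210 − 126 = 84→84, 65 − 39 = 26→26, 94 − 56.4 = 37.6→38) → #541A26

#A8344B, #7E2738, #541A26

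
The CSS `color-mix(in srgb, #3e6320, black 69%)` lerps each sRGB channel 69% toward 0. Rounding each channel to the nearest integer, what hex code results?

#131f0a

#3e6320 is rgb(62, 99, 32).
Per channel, c → c + 0.69(0 − c):
  R: 62 + 0.69×(0−62) = 62 − 42.78 = 19.22 → 19
  G: 99 + 0.69×(0−99) = 99 − 68.31 = 30.69 → 31
  B: 32 − 22.08 = 9.92 → 10
rgb(19, 31, 10) = #131f0a.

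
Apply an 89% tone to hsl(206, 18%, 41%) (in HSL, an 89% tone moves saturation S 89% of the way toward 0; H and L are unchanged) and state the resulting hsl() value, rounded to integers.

hsl(206, 2%, 41%)

S moves 89% from 18 toward 0: 18 − 16.02 = 1.98 → 2.
H and L are unchanged.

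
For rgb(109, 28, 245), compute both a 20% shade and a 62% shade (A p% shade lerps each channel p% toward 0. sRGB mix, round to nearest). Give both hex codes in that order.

20% shade:
  R: 109 + 0.2×(0−109) = 109 − 21.8 = 87.2 → 87
  G: 28 + 0.2×(0−28) = 28 − 5.6 = 22.4 → 22
  B: 245 − 49 = 196 → 196
  → #5716C4
62% shade:
  R: 109 + 0.62×(0−109) = 109 − 67.58 = 41.42 → 41
  G: 28 − 17.36 = 10.64 → 11
  B: 245 − 151.9 = 93.1 → 93
  → #290B5D

#5716C4, #290B5D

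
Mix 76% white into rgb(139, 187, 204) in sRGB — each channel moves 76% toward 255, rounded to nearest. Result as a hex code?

#e3eff3

Lerp each channel 76% toward 255:
  R: 139 + 88.16 = 227.16 → 227
  G: 187 + 51.68 = 238.68 → 239
  B: 204 + 0.76×(255−204) = 204 + 38.76 = 242.76 → 243
rgb(227, 239, 243) = #e3eff3.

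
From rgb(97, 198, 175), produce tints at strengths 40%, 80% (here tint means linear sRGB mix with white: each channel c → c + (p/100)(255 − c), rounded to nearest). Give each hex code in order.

40%: (97 + 63.2 = 160.2→160, 198 + 22.8 = 220.8→221, 175 + 32 = 207→207) → #A0DDCF
80%: (97 + 126.4 = 223.4→223, 198 + 45.6 = 243.6→244, 175 + 64 = 239→239) → #DFF4EF

#A0DDCF, #DFF4EF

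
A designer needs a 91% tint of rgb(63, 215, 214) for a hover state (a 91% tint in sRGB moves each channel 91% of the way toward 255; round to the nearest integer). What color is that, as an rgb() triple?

Per channel, c → c + 0.91(255 − c):
  R: 63 + 174.72 = 237.72 → 238
  G: 215 + 0.91×(255−215) = 215 + 36.4 = 251.4 → 251
  B: 214 + 0.91×(255−214) = 214 + 37.31 = 251.31 → 251

rgb(238, 251, 251)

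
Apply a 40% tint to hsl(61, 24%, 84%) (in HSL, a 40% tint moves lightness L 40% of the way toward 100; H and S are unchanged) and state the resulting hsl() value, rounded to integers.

L moves 40% from 84 toward 100: 84 + 6.4 = 90.4 → 90.
H and S are unchanged.

hsl(61, 24%, 90%)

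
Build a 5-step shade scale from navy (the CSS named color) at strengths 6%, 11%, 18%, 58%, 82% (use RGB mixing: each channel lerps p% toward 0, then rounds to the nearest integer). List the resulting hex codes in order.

#000078, #000072, #000069, #000036, #000017

CSS navy is rgb(0, 0, 128).
6%: (0→0, 0→0, 128 − 7.68 = 120.32→120) → #000078
11%: (0→0, 0→0, 128 − 14.08 = 113.92→114) → #000072
18%: (0→0, 0→0, 128 − 23.04 = 104.96→105) → #000069
58%: (0→0, 0→0, 128 − 74.24 = 53.76→54) → #000036
82%: (0→0, 0→0, 128 − 104.96 = 23.04→23) → #000017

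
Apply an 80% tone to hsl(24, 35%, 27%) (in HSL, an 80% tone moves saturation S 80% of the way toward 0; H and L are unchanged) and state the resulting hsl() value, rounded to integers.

hsl(24, 7%, 27%)

S moves 80% from 35 toward 0: 35 − 28 = 7 → 7.
H and L are unchanged.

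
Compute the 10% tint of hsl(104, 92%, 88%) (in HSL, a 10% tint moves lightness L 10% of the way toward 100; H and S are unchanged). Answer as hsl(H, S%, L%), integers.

L moves 10% from 88 toward 100: 88 + 1.2 = 89.2 → 89.
H and S are unchanged.

hsl(104, 92%, 89%)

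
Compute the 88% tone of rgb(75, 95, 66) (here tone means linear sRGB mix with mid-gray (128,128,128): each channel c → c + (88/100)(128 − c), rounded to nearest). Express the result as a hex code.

Lerp each channel 88% toward 128:
  R: 75 + 0.88×(128−75) = 75 + 46.64 = 121.64 → 122
  G: 95 + 0.88×(128−95) = 95 + 29.04 = 124.04 → 124
  B: 66 + 54.56 = 120.56 → 121
rgb(122, 124, 121) = #7a7c79.

#7a7c79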